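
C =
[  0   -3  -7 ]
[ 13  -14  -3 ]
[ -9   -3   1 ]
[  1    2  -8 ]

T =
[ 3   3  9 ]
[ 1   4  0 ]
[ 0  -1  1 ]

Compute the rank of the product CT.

2

First compute CT:
[[ -3,  -5,  -7],
 [ 25, -14, 114],
 [-30, -40, -80],
 [  5,  19,   1]]
Now row reduce the product.
R2 ← R2 + (25/3)·R1: [0, -167/3, 167/3]
R3 ← R3 − (10)·R1: [0, 10, -10]
R4 ← R4 + (5/3)·R1: [0, 32/3, -32/3]
R3 ← R3 + (30/167)·R2: [0, 0, 0]
R4 ← R4 + (32/167)·R2: [0, 0, 0]
2 nonzero rows, so rank(CT) = 2.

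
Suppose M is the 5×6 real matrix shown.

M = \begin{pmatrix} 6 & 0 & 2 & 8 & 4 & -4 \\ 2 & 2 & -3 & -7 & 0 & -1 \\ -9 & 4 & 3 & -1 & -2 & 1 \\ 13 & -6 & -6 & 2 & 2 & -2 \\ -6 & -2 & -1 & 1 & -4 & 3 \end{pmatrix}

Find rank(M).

Row reduce to echelon form.
R2 ← R2 − (1/3)·R1: [0, 2, -11/3, -29/3, -4/3, 1/3]
R3 ← R3 + (3/2)·R1: [0, 4, 6, 11, 4, -5]
R4 ← R4 − (13/6)·R1: [0, -6, -31/3, -46/3, -20/3, 20/3]
R5 ← R5 + R1: [0, -2, 1, 9, 0, -1]
R3 ← R3 − (2)·R2: [0, 0, 40/3, 91/3, 20/3, -17/3]
R4 ← R4 + (3)·R2: [0, 0, -64/3, -133/3, -32/3, 23/3]
R5 ← R5 + R2: [0, 0, -8/3, -2/3, -4/3, -2/3]
R4 ← R4 + (8/5)·R3: [0, 0, 0, 21/5, 0, -7/5]
R5 ← R5 + (1/5)·R3: [0, 0, 0, 27/5, 0, -9/5]
R5 ← R5 − (9/7)·R4: [0, 0, 0, 0, 0, 0]
Echelon form has 4 nonzero rows, so rank(M) = 4.

4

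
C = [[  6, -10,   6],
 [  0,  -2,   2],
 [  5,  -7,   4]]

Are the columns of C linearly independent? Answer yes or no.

Row reduce C to echelon form.
R3 ← R3 − (5/6)·R1: [0, 4/3, -1]
R3 ← R3 + (2/3)·R2: [0, 0, 1/3]
3 pivots among 3 columns.
Every column is a pivot column, so the columns are linearly independent.

yes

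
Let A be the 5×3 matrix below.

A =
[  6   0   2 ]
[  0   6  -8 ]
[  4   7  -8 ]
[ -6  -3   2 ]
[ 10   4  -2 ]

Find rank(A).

2

Row reduce to echelon form.
R3 ← R3 − (2/3)·R1: [0, 7, -28/3]
R4 ← R4 + R1: [0, -3, 4]
R5 ← R5 − (5/3)·R1: [0, 4, -16/3]
R3 ← R3 − (7/6)·R2: [0, 0, 0]
R4 ← R4 + (1/2)·R2: [0, 0, 0]
R5 ← R5 − (2/3)·R2: [0, 0, 0]
Echelon form has 2 nonzero rows, so rank(A) = 2.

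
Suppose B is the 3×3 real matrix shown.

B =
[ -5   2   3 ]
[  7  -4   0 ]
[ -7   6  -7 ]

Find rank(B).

2

Row reduce to echelon form.
R2 ← R2 + (7/5)·R1: [0, -6/5, 21/5]
R3 ← R3 − (7/5)·R1: [0, 16/5, -56/5]
R3 ← R3 + (8/3)·R2: [0, 0, 0]
Echelon form has 2 nonzero rows, so rank(B) = 2.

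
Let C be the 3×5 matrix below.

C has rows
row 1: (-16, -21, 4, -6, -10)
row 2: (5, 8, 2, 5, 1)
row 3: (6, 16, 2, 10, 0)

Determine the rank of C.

3

Row reduce to echelon form.
R2 ← R2 + (5/16)·R1: [0, 23/16, 13/4, 25/8, -17/8]
R3 ← R3 + (3/8)·R1: [0, 65/8, 7/2, 31/4, -15/4]
R3 ← R3 − (130/23)·R2: [0, 0, -342/23, -228/23, 190/23]
Echelon form has 3 nonzero rows, so rank(C) = 3.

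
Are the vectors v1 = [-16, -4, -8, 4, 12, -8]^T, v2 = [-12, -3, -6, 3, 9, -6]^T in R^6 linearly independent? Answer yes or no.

no

Form the matrix with these vectors as rows and row reduce.
R2 ← R2 − (3/4)·R1: [0, 0, 0, 0, 0, 0]
1 nonzero row, so the 2 vectors span a space of dimension 1.
Since 1 < 2, the vectors are linearly dependent.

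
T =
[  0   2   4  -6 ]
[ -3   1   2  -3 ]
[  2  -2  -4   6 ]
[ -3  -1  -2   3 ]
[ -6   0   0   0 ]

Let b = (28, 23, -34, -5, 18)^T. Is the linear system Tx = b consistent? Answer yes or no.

Row reduce the augmented matrix [T | b].
Swap R1 ↔ R2
R3 ← R3 + (2/3)·R1: [0, -4/3, -8/3, 4, -56/3]
R4 ← R4 − R1: [0, -2, -4, 6, -28]
R5 ← R5 − (2)·R1: [0, -2, -4, 6, -28]
R3 ← R3 + (2/3)·R2: [0, 0, 0, 0, 0]
R4 ← R4 + R2: [0, 0, 0, 0, 0]
R5 ← R5 + R2: [0, 0, 0, 0, 0]
The echelon form has 2 nonzero rows, and every pivot lies in the first 4 columns, so rank(T) = rank([T|b]) = 2.
The system is consistent.

yes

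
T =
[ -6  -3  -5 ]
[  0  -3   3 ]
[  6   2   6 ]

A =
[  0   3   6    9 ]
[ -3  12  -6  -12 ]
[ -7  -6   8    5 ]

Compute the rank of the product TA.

First compute TA:
[[ 44, -24, -58, -43],
 [-12, -54,  42,  51],
 [-48,   6,  72,  60]]
Now row reduce the product.
R2 ← R2 + (3/11)·R1: [0, -666/11, 288/11, 432/11]
R3 ← R3 + (12/11)·R1: [0, -222/11, 96/11, 144/11]
R3 ← R3 − (1/3)·R2: [0, 0, 0, 0]
2 nonzero rows, so rank(TA) = 2.

2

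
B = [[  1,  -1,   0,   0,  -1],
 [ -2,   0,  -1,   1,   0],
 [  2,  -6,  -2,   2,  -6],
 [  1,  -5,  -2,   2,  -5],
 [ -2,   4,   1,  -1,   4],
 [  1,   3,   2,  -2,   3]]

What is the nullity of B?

Row reduce to echelon form.
R2 ← R2 + (2)·R1: [0, -2, -1, 1, -2]
R3 ← R3 − (2)·R1: [0, -4, -2, 2, -4]
R4 ← R4 − R1: [0, -4, -2, 2, -4]
R5 ← R5 + (2)·R1: [0, 2, 1, -1, 2]
R6 ← R6 − R1: [0, 4, 2, -2, 4]
R3 ← R3 − (2)·R2: [0, 0, 0, 0, 0]
R4 ← R4 − (2)·R2: [0, 0, 0, 0, 0]
R5 ← R5 + R2: [0, 0, 0, 0, 0]
R6 ← R6 + (2)·R2: [0, 0, 0, 0, 0]
2 nonzero rows, so rank(B) = 2.
B has 5 columns; by rank–nullity, nullity = 5 − 2 = 3.

3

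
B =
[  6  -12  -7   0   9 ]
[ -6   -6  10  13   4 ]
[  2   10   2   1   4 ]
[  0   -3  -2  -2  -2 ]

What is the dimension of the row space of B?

Row reduce to echelon form.
R2 ← R2 + R1: [0, -18, 3, 13, 13]
R3 ← R3 − (1/3)·R1: [0, 14, 13/3, 1, 1]
R3 ← R3 + (7/9)·R2: [0, 0, 20/3, 100/9, 100/9]
R4 ← R4 − (1/6)·R2: [0, 0, -5/2, -25/6, -25/6]
R4 ← R4 + (3/8)·R3: [0, 0, 0, 0, 0]
Echelon form has 3 nonzero rows, so rank(B) = 3.
The row space has dimension equal to the rank: 3.

3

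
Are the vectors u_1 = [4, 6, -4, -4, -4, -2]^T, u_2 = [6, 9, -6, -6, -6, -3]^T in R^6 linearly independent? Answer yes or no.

no

Form the matrix with these vectors as rows and row reduce.
R2 ← R2 − (3/2)·R1: [0, 0, 0, 0, 0, 0]
1 nonzero row, so the 2 vectors span a space of dimension 1.
Since 1 < 2, the vectors are linearly dependent.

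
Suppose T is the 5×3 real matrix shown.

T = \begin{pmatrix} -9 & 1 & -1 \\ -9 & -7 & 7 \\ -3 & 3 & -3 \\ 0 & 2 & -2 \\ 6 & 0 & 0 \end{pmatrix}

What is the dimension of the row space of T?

2

Row reduce to echelon form.
R2 ← R2 − R1: [0, -8, 8]
R3 ← R3 − (1/3)·R1: [0, 8/3, -8/3]
R5 ← R5 + (2/3)·R1: [0, 2/3, -2/3]
R3 ← R3 + (1/3)·R2: [0, 0, 0]
R4 ← R4 + (1/4)·R2: [0, 0, 0]
R5 ← R5 + (1/12)·R2: [0, 0, 0]
Echelon form has 2 nonzero rows, so rank(T) = 2.
The row space has dimension equal to the rank: 2.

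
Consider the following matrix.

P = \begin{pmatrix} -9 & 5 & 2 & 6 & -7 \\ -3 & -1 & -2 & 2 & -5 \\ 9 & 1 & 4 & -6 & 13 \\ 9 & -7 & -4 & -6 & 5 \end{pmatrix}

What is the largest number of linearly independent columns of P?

Row reduce to echelon form.
R2 ← R2 − (1/3)·R1: [0, -8/3, -8/3, 0, -8/3]
R3 ← R3 + R1: [0, 6, 6, 0, 6]
R4 ← R4 + R1: [0, -2, -2, 0, -2]
R3 ← R3 + (9/4)·R2: [0, 0, 0, 0, 0]
R4 ← R4 − (3/4)·R2: [0, 0, 0, 0, 0]
Echelon form has 2 nonzero rows, so rank(P) = 2.
The rank gives the maximum number of linearly independent columns: 2.

2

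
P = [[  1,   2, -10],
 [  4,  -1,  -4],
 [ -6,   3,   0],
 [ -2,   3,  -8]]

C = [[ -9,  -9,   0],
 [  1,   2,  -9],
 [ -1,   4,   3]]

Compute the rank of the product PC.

First compute PC:
[[  3, -45, -48],
 [-33, -54,  -3],
 [ 57,  60, -27],
 [ 29,  -8, -51]]
Now row reduce the product.
R2 ← R2 + (11)·R1: [0, -549, -531]
R3 ← R3 − (19)·R1: [0, 915, 885]
R4 ← R4 − (29/3)·R1: [0, 427, 413]
R3 ← R3 + (5/3)·R2: [0, 0, 0]
R4 ← R4 + (7/9)·R2: [0, 0, 0]
2 nonzero rows, so rank(PC) = 2.

2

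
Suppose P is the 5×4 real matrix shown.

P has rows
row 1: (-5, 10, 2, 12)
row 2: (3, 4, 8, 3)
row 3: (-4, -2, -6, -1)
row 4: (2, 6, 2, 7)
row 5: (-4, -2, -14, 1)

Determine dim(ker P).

Row reduce to echelon form.
R2 ← R2 + (3/5)·R1: [0, 10, 46/5, 51/5]
R3 ← R3 − (4/5)·R1: [0, -10, -38/5, -53/5]
R4 ← R4 + (2/5)·R1: [0, 10, 14/5, 59/5]
R5 ← R5 − (4/5)·R1: [0, -10, -78/5, -43/5]
R3 ← R3 + R2: [0, 0, 8/5, -2/5]
R4 ← R4 − R2: [0, 0, -32/5, 8/5]
R5 ← R5 + R2: [0, 0, -32/5, 8/5]
R4 ← R4 + (4)·R3: [0, 0, 0, 0]
R5 ← R5 + (4)·R3: [0, 0, 0, 0]
3 nonzero rows, so rank(P) = 3.
P has 4 columns; by rank–nullity, nullity = 4 − 3 = 1.

1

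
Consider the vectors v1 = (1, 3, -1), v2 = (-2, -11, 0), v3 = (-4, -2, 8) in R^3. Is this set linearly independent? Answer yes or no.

no

Form the matrix with these vectors as rows and row reduce.
R2 ← R2 + (2)·R1: [0, -5, -2]
R3 ← R3 + (4)·R1: [0, 10, 4]
R3 ← R3 + (2)·R2: [0, 0, 0]
2 nonzero rows, so the 3 vectors span a space of dimension 2.
Since 2 < 3, the vectors are linearly dependent.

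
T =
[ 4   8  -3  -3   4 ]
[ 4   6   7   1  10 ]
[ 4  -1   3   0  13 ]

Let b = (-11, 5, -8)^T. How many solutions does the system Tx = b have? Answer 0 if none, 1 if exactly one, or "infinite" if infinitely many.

Row reduce the augmented matrix [T | b].
R2 ← R2 − R1: [0, -2, 10, 4, 6, 16]
R3 ← R3 − R1: [0, -9, 6, 3, 9, 3]
R3 ← R3 − (9/2)·R2: [0, 0, -39, -15, -18, -69]
The echelon form has 3 nonzero rows, and every pivot lies in the first 5 columns, so rank(T) = rank([T|b]) = 3.
The system is consistent.
rank = 3 < 5 unknowns, so there are infinitely many solutions.

infinite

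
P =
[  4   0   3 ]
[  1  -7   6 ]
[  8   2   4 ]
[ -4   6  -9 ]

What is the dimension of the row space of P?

Row reduce to echelon form.
R2 ← R2 − (1/4)·R1: [0, -7, 21/4]
R3 ← R3 − (2)·R1: [0, 2, -2]
R4 ← R4 + R1: [0, 6, -6]
R3 ← R3 + (2/7)·R2: [0, 0, -1/2]
R4 ← R4 + (6/7)·R2: [0, 0, -3/2]
R4 ← R4 − (3)·R3: [0, 0, 0]
Echelon form has 3 nonzero rows, so rank(P) = 3.
The row space has dimension equal to the rank: 3.

3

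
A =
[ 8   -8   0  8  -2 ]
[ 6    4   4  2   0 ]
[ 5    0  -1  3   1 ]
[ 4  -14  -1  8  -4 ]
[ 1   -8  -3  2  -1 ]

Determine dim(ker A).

Row reduce to echelon form.
R2 ← R2 − (3/4)·R1: [0, 10, 4, -4, 3/2]
R3 ← R3 − (5/8)·R1: [0, 5, -1, -2, 9/4]
R4 ← R4 − (1/2)·R1: [0, -10, -1, 4, -3]
R5 ← R5 − (1/8)·R1: [0, -7, -3, 1, -3/4]
R3 ← R3 − (1/2)·R2: [0, 0, -3, 0, 3/2]
R4 ← R4 + R2: [0, 0, 3, 0, -3/2]
R5 ← R5 + (7/10)·R2: [0, 0, -1/5, -9/5, 3/10]
R4 ← R4 + R3: [0, 0, 0, 0, 0]
R5 ← R5 − (1/15)·R3: [0, 0, 0, -9/5, 1/5]
Swap R4 ↔ R5
4 nonzero rows, so rank(A) = 4.
A has 5 columns; by rank–nullity, nullity = 5 − 4 = 1.

1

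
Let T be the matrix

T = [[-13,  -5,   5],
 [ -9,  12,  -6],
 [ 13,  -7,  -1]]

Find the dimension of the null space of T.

Row reduce to echelon form.
R2 ← R2 − (9/13)·R1: [0, 201/13, -123/13]
R3 ← R3 + R1: [0, -12, 4]
R3 ← R3 + (52/67)·R2: [0, 0, -224/67]
3 nonzero rows, so rank(T) = 3.
T has 3 columns; by rank–nullity, nullity = 3 − 3 = 0.

0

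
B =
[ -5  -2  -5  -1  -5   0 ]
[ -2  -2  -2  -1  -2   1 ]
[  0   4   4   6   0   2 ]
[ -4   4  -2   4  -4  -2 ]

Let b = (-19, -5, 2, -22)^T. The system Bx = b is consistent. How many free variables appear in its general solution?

3

Row reduce the augmented matrix [B | b].
R2 ← R2 − (2/5)·R1: [0, -6/5, 0, -3/5, 0, 1, 13/5]
R4 ← R4 − (4/5)·R1: [0, 28/5, 2, 24/5, 0, -2, -34/5]
R3 ← R3 + (10/3)·R2: [0, 0, 4, 4, 0, 16/3, 32/3]
R4 ← R4 + (14/3)·R2: [0, 0, 2, 2, 0, 8/3, 16/3]
R4 ← R4 − (1/2)·R3: [0, 0, 0, 0, 0, 0, 0]
The echelon form has 3 nonzero rows, and every pivot lies in the first 6 columns, so rank(B) = rank([B|b]) = 3.
The system is consistent.
Free variables = (unknowns) − (rank) = 6 − 3 = 3.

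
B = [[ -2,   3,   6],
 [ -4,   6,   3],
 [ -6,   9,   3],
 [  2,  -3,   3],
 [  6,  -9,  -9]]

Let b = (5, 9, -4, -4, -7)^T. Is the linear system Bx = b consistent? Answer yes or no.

Row reduce the augmented matrix [B | b].
R2 ← R2 − (2)·R1: [0, 0, -9, -1]
R3 ← R3 − (3)·R1: [0, 0, -15, -19]
R4 ← R4 + R1: [0, 0, 9, 1]
R5 ← R5 + (3)·R1: [0, 0, 9, 8]
R3 ← R3 − (5/3)·R2: [0, 0, 0, -52/3]
R4 ← R4 + R2: [0, 0, 0, 0]
R5 ← R5 + R2: [0, 0, 0, 7]
R5 ← R5 + (21/52)·R3: [0, 0, 0, 0]
The echelon form has 3 nonzero rows; the last pivot sits in the augmented column, so rank(B) = 2 but rank([B|b]) = 3.
Since the ranks differ, the system is inconsistent.

no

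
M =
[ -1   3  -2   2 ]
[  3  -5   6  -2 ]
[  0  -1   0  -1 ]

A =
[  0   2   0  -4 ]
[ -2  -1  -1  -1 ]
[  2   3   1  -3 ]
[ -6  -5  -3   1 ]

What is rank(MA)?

First compute MA:
[[-22, -21, -11,   9],
 [ 34,  39,  17, -27],
 [  8,   6,   4,   0]]
Now row reduce the product.
R2 ← R2 + (17/11)·R1: [0, 72/11, 0, -144/11]
R3 ← R3 + (4/11)·R1: [0, -18/11, 0, 36/11]
R3 ← R3 + (1/4)·R2: [0, 0, 0, 0]
2 nonzero rows, so rank(MA) = 2.

2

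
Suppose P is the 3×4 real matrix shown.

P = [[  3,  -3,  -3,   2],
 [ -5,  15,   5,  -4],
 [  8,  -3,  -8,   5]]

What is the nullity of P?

Row reduce to echelon form.
R2 ← R2 + (5/3)·R1: [0, 10, 0, -2/3]
R3 ← R3 − (8/3)·R1: [0, 5, 0, -1/3]
R3 ← R3 − (1/2)·R2: [0, 0, 0, 0]
2 nonzero rows, so rank(P) = 2.
P has 4 columns; by rank–nullity, nullity = 4 − 2 = 2.

2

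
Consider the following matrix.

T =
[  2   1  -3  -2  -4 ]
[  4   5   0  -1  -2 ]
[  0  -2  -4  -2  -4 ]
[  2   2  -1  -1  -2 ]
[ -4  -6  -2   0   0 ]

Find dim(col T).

2

Row reduce to echelon form.
R2 ← R2 − (2)·R1: [0, 3, 6, 3, 6]
R4 ← R4 − R1: [0, 1, 2, 1, 2]
R5 ← R5 + (2)·R1: [0, -4, -8, -4, -8]
R3 ← R3 + (2/3)·R2: [0, 0, 0, 0, 0]
R4 ← R4 − (1/3)·R2: [0, 0, 0, 0, 0]
R5 ← R5 + (4/3)·R2: [0, 0, 0, 0, 0]
Echelon form has 2 nonzero rows, so rank(T) = 2.
The column space has dimension equal to the rank: 2.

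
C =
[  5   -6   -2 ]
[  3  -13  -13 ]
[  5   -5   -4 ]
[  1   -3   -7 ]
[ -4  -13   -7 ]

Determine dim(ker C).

Row reduce to echelon form.
R2 ← R2 − (3/5)·R1: [0, -47/5, -59/5]
R3 ← R3 − R1: [0, 1, -2]
R4 ← R4 − (1/5)·R1: [0, -9/5, -33/5]
R5 ← R5 + (4/5)·R1: [0, -89/5, -43/5]
R3 ← R3 + (5/47)·R2: [0, 0, -153/47]
R4 ← R4 − (9/47)·R2: [0, 0, -204/47]
R5 ← R5 − (89/47)·R2: [0, 0, 646/47]
R4 ← R4 − (4/3)·R3: [0, 0, 0]
R5 ← R5 + (38/9)·R3: [0, 0, 0]
3 nonzero rows, so rank(C) = 3.
C has 3 columns; by rank–nullity, nullity = 3 − 3 = 0.

0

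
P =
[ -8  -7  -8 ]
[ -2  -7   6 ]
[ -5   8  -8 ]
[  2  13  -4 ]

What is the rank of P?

3

Row reduce to echelon form.
R2 ← R2 − (1/4)·R1: [0, -21/4, 8]
R3 ← R3 − (5/8)·R1: [0, 99/8, -3]
R4 ← R4 + (1/4)·R1: [0, 45/4, -6]
R3 ← R3 + (33/14)·R2: [0, 0, 111/7]
R4 ← R4 + (15/7)·R2: [0, 0, 78/7]
R4 ← R4 − (26/37)·R3: [0, 0, 0]
Echelon form has 3 nonzero rows, so rank(P) = 3.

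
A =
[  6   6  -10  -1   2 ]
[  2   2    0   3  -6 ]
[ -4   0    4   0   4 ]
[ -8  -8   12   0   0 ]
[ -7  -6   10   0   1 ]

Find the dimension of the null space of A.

Row reduce to echelon form.
R2 ← R2 − (1/3)·R1: [0, 0, 10/3, 10/3, -20/3]
R3 ← R3 + (2/3)·R1: [0, 4, -8/3, -2/3, 16/3]
R4 ← R4 + (4/3)·R1: [0, 0, -4/3, -4/3, 8/3]
R5 ← R5 + (7/6)·R1: [0, 1, -5/3, -7/6, 10/3]
Swap R2 ↔ R3
R5 ← R5 − (1/4)·R2: [0, 0, -1, -1, 2]
R4 ← R4 + (2/5)·R3: [0, 0, 0, 0, 0]
R5 ← R5 + (3/10)·R3: [0, 0, 0, 0, 0]
3 nonzero rows, so rank(A) = 3.
A has 5 columns; by rank–nullity, nullity = 5 − 3 = 2.

2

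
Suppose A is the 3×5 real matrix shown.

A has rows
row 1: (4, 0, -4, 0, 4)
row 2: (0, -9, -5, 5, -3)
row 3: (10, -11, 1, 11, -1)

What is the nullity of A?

Row reduce to echelon form.
R3 ← R3 − (5/2)·R1: [0, -11, 11, 11, -11]
R3 ← R3 − (11/9)·R2: [0, 0, 154/9, 44/9, -22/3]
3 nonzero rows, so rank(A) = 3.
A has 5 columns; by rank–nullity, nullity = 5 − 3 = 2.

2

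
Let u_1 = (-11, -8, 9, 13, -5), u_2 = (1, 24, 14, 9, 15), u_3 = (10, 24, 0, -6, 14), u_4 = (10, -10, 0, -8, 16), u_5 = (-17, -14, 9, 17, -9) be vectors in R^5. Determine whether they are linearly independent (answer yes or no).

Form the matrix with these vectors as rows and row reduce.
R2 ← R2 + (1/11)·R1: [0, 256/11, 163/11, 112/11, 160/11]
R3 ← R3 + (10/11)·R1: [0, 184/11, 90/11, 64/11, 104/11]
R4 ← R4 + (10/11)·R1: [0, -190/11, 90/11, 42/11, 126/11]
R5 ← R5 − (17/11)·R1: [0, -18/11, -54/11, -34/11, -14/11]
R3 ← R3 − (23/32)·R2: [0, 0, -79/32, -3/2, -1]
R4 ← R4 + (95/128)·R2: [0, 0, 2455/128, 91/8, 89/4]
R5 ← R5 + (9/128)·R2: [0, 0, -495/128, -19/8, -1/4]
R4 ← R4 + (2455/316)·R3: [0, 0, 0, -22/79, 1144/79]
R5 ← R5 − (495/316)·R3: [0, 0, 0, -2/79, 104/79]
R5 ← R5 − (1/11)·R4: [0, 0, 0, 0, 0]
4 nonzero rows, so the 5 vectors span a space of dimension 4.
Since 4 < 5, the vectors are linearly dependent.

no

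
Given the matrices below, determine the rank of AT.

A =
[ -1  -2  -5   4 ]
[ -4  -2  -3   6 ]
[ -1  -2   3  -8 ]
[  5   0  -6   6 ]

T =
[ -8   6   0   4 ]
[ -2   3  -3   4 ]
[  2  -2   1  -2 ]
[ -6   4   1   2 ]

2

First compute AT:
[[-22,  14,   5,   6],
 [ -6,   0,   9,  -6],
 [ 66, -50,   1, -34],
 [-88,  66,   0,  44]]
Now row reduce the product.
R2 ← R2 − (3/11)·R1: [0, -42/11, 84/11, -84/11]
R3 ← R3 + (3)·R1: [0, -8, 16, -16]
R4 ← R4 − (4)·R1: [0, 10, -20, 20]
R3 ← R3 − (44/21)·R2: [0, 0, 0, 0]
R4 ← R4 + (55/21)·R2: [0, 0, 0, 0]
2 nonzero rows, so rank(AT) = 2.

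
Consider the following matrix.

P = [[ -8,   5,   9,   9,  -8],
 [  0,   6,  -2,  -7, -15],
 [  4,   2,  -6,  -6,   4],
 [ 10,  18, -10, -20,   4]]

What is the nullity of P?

1

Row reduce to echelon form.
R3 ← R3 + (1/2)·R1: [0, 9/2, -3/2, -3/2, 0]
R4 ← R4 + (5/4)·R1: [0, 97/4, 5/4, -35/4, -6]
R3 ← R3 − (3/4)·R2: [0, 0, 0, 15/4, 45/4]
R4 ← R4 − (97/24)·R2: [0, 0, 28/3, 469/24, 437/8]
Swap R3 ↔ R4
4 nonzero rows, so rank(P) = 4.
P has 5 columns; by rank–nullity, nullity = 5 − 4 = 1.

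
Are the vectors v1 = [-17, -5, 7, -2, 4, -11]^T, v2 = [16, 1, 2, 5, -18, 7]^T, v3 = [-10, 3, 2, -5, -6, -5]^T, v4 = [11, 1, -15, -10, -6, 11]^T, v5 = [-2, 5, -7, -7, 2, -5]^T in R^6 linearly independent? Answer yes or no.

Form the matrix with these vectors as rows and row reduce.
R2 ← R2 + (16/17)·R1: [0, -63/17, 146/17, 53/17, -242/17, -57/17]
R3 ← R3 − (10/17)·R1: [0, 101/17, -36/17, -65/17, -142/17, 25/17]
R4 ← R4 + (11/17)·R1: [0, -38/17, -178/17, -192/17, -58/17, 66/17]
R5 ← R5 − (2/17)·R1: [0, 95/17, -133/17, -115/17, 26/17, -63/17]
R3 ← R3 + (101/63)·R2: [0, 0, 734/63, 74/63, -1964/63, -82/21]
R4 ← R4 − (38/63)·R2: [0, 0, -986/63, -830/63, 326/63, 124/21]
R5 ← R5 + (95/63)·R2: [0, 0, 323/63, -130/63, -1256/63, -184/21]
R4 ← R4 + (493/367)·R3: [0, 0, 0, -4256/367, -13470/367, 242/367]
R5 ← R5 − (323/734)·R3: [0, 0, 0, -947/367, -2282/367, -2585/367]
R5 ← R5 − (947/4256)·R4: [0, 0, 0, 0, 4147/2128, -15301/2128]
5 nonzero rows, so the 5 vectors span a space of dimension 5.
Since 5 = 5, the vectors are linearly independent.

yes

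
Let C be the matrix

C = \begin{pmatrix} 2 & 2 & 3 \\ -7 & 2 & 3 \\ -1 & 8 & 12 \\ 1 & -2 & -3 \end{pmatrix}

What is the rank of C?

Row reduce to echelon form.
R2 ← R2 + (7/2)·R1: [0, 9, 27/2]
R3 ← R3 + (1/2)·R1: [0, 9, 27/2]
R4 ← R4 − (1/2)·R1: [0, -3, -9/2]
R3 ← R3 − R2: [0, 0, 0]
R4 ← R4 + (1/3)·R2: [0, 0, 0]
Echelon form has 2 nonzero rows, so rank(C) = 2.

2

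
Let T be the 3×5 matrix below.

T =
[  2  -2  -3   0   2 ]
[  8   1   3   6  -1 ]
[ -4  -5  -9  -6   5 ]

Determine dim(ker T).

Row reduce to echelon form.
R2 ← R2 − (4)·R1: [0, 9, 15, 6, -9]
R3 ← R3 + (2)·R1: [0, -9, -15, -6, 9]
R3 ← R3 + R2: [0, 0, 0, 0, 0]
2 nonzero rows, so rank(T) = 2.
T has 5 columns; by rank–nullity, nullity = 5 − 2 = 3.

3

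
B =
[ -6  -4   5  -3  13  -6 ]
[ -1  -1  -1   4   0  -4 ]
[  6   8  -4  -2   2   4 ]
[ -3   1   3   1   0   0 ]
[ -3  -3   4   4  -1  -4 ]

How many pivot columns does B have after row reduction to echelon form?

5

Row reduce to echelon form.
R2 ← R2 − (1/6)·R1: [0, -1/3, -11/6, 9/2, -13/6, -3]
R3 ← R3 + R1: [0, 4, 1, -5, 15, -2]
R4 ← R4 − (1/2)·R1: [0, 3, 1/2, 5/2, -13/2, 3]
R5 ← R5 − (1/2)·R1: [0, -1, 3/2, 11/2, -15/2, -1]
R3 ← R3 + (12)·R2: [0, 0, -21, 49, -11, -38]
R4 ← R4 + (9)·R2: [0, 0, -16, 43, -26, -24]
R5 ← R5 − (3)·R2: [0, 0, 7, -8, -1, 8]
R4 ← R4 − (16/21)·R3: [0, 0, 0, 17/3, -370/21, 104/21]
R5 ← R5 + (1/3)·R3: [0, 0, 0, 25/3, -14/3, -14/3]
R5 ← R5 − (25/17)·R4: [0, 0, 0, 0, 2528/119, -1422/119]
Echelon form has 5 nonzero rows, so rank(B) = 5.
Each nonzero row contributes one pivot column: 5 pivot columns.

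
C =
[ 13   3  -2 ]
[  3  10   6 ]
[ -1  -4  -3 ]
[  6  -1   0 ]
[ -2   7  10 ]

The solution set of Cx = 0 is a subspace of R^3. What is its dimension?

Row reduce to echelon form.
R2 ← R2 − (3/13)·R1: [0, 121/13, 84/13]
R3 ← R3 + (1/13)·R1: [0, -49/13, -41/13]
R4 ← R4 − (6/13)·R1: [0, -31/13, 12/13]
R5 ← R5 + (2/13)·R1: [0, 97/13, 126/13]
R3 ← R3 + (49/121)·R2: [0, 0, -65/121]
R4 ← R4 + (31/121)·R2: [0, 0, 312/121]
R5 ← R5 − (97/121)·R2: [0, 0, 546/121]
R4 ← R4 + (24/5)·R3: [0, 0, 0]
R5 ← R5 + (42/5)·R3: [0, 0, 0]
3 nonzero rows, so rank(C) = 3.
C has 3 columns; by rank–nullity, nullity = 3 − 3 = 0.

0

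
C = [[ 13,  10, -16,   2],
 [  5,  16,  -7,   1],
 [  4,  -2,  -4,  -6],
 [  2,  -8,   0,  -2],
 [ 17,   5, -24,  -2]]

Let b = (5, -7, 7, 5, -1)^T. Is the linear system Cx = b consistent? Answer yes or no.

no

Row reduce the augmented matrix [C | b].
R2 ← R2 − (5/13)·R1: [0, 158/13, -11/13, 3/13, -116/13]
R3 ← R3 − (4/13)·R1: [0, -66/13, 12/13, -86/13, 71/13]
R4 ← R4 − (2/13)·R1: [0, -124/13, 32/13, -30/13, 55/13]
R5 ← R5 − (17/13)·R1: [0, -105/13, -40/13, -60/13, -98/13]
R3 ← R3 + (33/79)·R2: [0, 0, 45/79, -515/79, 137/79]
R4 ← R4 + (62/79)·R2: [0, 0, 142/79, -168/79, -219/79]
R5 ← R5 + (105/158)·R2: [0, 0, -575/158, -705/158, -1064/79]
R4 ← R4 − (142/45)·R3: [0, 0, 0, 166/9, -371/45]
R5 ← R5 + (115/18)·R3: [0, 0, 0, -415/9, -43/18]
R5 ← R5 + (5/2)·R4: [0, 0, 0, 0, -23]
The echelon form has 5 nonzero rows; the last pivot sits in the augmented column, so rank(C) = 4 but rank([C|b]) = 5.
Since the ranks differ, the system is inconsistent.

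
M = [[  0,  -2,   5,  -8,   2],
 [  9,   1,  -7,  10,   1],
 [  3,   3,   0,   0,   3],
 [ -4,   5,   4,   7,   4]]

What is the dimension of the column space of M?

Row reduce to echelon form.
Swap R1 ↔ R2
R3 ← R3 − (1/3)·R1: [0, 8/3, 7/3, -10/3, 8/3]
R4 ← R4 + (4/9)·R1: [0, 49/9, 8/9, 103/9, 40/9]
R3 ← R3 + (4/3)·R2: [0, 0, 9, -14, 16/3]
R4 ← R4 + (49/18)·R2: [0, 0, 29/2, -31/3, 89/9]
R4 ← R4 − (29/18)·R3: [0, 0, 0, 110/9, 35/27]
Echelon form has 4 nonzero rows, so rank(M) = 4.
The column space has dimension equal to the rank: 4.

4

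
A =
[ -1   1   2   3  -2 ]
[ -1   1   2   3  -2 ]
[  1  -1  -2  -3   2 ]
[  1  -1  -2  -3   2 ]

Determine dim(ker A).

4

Row reduce to echelon form.
R2 ← R2 − R1: [0, 0, 0, 0, 0]
R3 ← R3 + R1: [0, 0, 0, 0, 0]
R4 ← R4 + R1: [0, 0, 0, 0, 0]
1 nonzero row, so rank(A) = 1.
A has 5 columns; by rank–nullity, nullity = 5 − 1 = 4.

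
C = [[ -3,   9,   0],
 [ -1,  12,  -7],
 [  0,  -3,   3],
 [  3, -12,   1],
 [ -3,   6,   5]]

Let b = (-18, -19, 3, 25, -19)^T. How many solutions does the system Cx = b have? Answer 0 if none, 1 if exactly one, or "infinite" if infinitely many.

Row reduce the augmented matrix [C | b].
R2 ← R2 − (1/3)·R1: [0, 9, -7, -13]
R4 ← R4 + R1: [0, -3, 1, 7]
R5 ← R5 − R1: [0, -3, 5, -1]
R3 ← R3 + (1/3)·R2: [0, 0, 2/3, -4/3]
R4 ← R4 + (1/3)·R2: [0, 0, -4/3, 8/3]
R5 ← R5 + (1/3)·R2: [0, 0, 8/3, -16/3]
R4 ← R4 + (2)·R3: [0, 0, 0, 0]
R5 ← R5 − (4)·R3: [0, 0, 0, 0]
The echelon form has 3 nonzero rows, and every pivot lies in the first 3 columns, so rank(C) = rank([C|b]) = 3.
The system is consistent.
rank = 3 = number of unknowns, so the solution is unique.

1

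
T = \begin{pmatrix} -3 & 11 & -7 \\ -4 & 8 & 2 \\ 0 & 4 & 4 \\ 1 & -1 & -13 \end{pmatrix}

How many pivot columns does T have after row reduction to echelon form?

3

Row reduce to echelon form.
R2 ← R2 − (4/3)·R1: [0, -20/3, 34/3]
R4 ← R4 + (1/3)·R1: [0, 8/3, -46/3]
R3 ← R3 + (3/5)·R2: [0, 0, 54/5]
R4 ← R4 + (2/5)·R2: [0, 0, -54/5]
R4 ← R4 + R3: [0, 0, 0]
Echelon form has 3 nonzero rows, so rank(T) = 3.
Each nonzero row contributes one pivot column: 3 pivot columns.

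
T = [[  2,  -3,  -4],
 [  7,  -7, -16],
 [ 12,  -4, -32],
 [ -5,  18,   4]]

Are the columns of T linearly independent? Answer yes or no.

no

Row reduce T to echelon form.
R2 ← R2 − (7/2)·R1: [0, 7/2, -2]
R3 ← R3 − (6)·R1: [0, 14, -8]
R4 ← R4 + (5/2)·R1: [0, 21/2, -6]
R3 ← R3 − (4)·R2: [0, 0, 0]
R4 ← R4 − (3)·R2: [0, 0, 0]
2 pivots among 3 columns.
Only 2 < 3 pivot columns, so the columns are linearly dependent.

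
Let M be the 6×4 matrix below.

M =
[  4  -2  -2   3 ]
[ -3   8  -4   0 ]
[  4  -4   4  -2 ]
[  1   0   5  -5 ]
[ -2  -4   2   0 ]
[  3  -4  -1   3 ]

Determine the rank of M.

Row reduce to echelon form.
R2 ← R2 + (3/4)·R1: [0, 13/2, -11/2, 9/4]
R3 ← R3 − R1: [0, -2, 6, -5]
R4 ← R4 − (1/4)·R1: [0, 1/2, 11/2, -23/4]
R5 ← R5 + (1/2)·R1: [0, -5, 1, 3/2]
R6 ← R6 − (3/4)·R1: [0, -5/2, 1/2, 3/4]
R3 ← R3 + (4/13)·R2: [0, 0, 56/13, -56/13]
R4 ← R4 − (1/13)·R2: [0, 0, 77/13, -77/13]
R5 ← R5 + (10/13)·R2: [0, 0, -42/13, 42/13]
R6 ← R6 + (5/13)·R2: [0, 0, -21/13, 21/13]
R4 ← R4 − (11/8)·R3: [0, 0, 0, 0]
R5 ← R5 + (3/4)·R3: [0, 0, 0, 0]
R6 ← R6 + (3/8)·R3: [0, 0, 0, 0]
Echelon form has 3 nonzero rows, so rank(M) = 3.

3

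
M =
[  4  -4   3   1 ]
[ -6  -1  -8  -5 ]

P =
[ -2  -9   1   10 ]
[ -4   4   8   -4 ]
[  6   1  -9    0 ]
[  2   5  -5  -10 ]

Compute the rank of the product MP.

First compute MP:
[[ 28, -44, -60,  46],
 [-42,  17,  83,  -6]]
Now row reduce the product.
R2 ← R2 + (3/2)·R1: [0, -49, -7, 63]
2 nonzero rows, so rank(MP) = 2.

2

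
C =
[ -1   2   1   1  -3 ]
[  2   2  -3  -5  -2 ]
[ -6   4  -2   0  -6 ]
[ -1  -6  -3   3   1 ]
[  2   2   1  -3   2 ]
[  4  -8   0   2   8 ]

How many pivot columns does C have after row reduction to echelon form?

Row reduce to echelon form.
R2 ← R2 + (2)·R1: [0, 6, -1, -3, -8]
R3 ← R3 − (6)·R1: [0, -8, -8, -6, 12]
R4 ← R4 − R1: [0, -8, -4, 2, 4]
R5 ← R5 + (2)·R1: [0, 6, 3, -1, -4]
R6 ← R6 + (4)·R1: [0, 0, 4, 6, -4]
R3 ← R3 + (4/3)·R2: [0, 0, -28/3, -10, 4/3]
R4 ← R4 + (4/3)·R2: [0, 0, -16/3, -2, -20/3]
R5 ← R5 − R2: [0, 0, 4, 2, 4]
R4 ← R4 − (4/7)·R3: [0, 0, 0, 26/7, -52/7]
R5 ← R5 + (3/7)·R3: [0, 0, 0, -16/7, 32/7]
R6 ← R6 + (3/7)·R3: [0, 0, 0, 12/7, -24/7]
R5 ← R5 + (8/13)·R4: [0, 0, 0, 0, 0]
R6 ← R6 − (6/13)·R4: [0, 0, 0, 0, 0]
Echelon form has 4 nonzero rows, so rank(C) = 4.
Each nonzero row contributes one pivot column: 4 pivot columns.

4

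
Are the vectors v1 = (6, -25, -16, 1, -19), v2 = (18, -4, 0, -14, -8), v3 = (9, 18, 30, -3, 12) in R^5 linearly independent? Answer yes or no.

yes

Form the matrix with these vectors as rows and row reduce.
R2 ← R2 − (3)·R1: [0, 71, 48, -17, 49]
R3 ← R3 − (3/2)·R1: [0, 111/2, 54, -9/2, 81/2]
R3 ← R3 − (111/142)·R2: [0, 0, 1170/71, 624/71, 156/71]
3 nonzero rows, so the 3 vectors span a space of dimension 3.
Since 3 = 3, the vectors are linearly independent.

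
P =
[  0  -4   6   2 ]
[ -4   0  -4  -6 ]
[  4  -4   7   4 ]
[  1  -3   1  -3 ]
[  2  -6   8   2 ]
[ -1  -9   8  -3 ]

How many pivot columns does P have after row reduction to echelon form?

3

Row reduce to echelon form.
Swap R1 ↔ R2
R3 ← R3 + R1: [0, -4, 3, -2]
R4 ← R4 + (1/4)·R1: [0, -3, 0, -9/2]
R5 ← R5 + (1/2)·R1: [0, -6, 6, -1]
R6 ← R6 − (1/4)·R1: [0, -9, 9, -3/2]
R3 ← R3 − R2: [0, 0, -3, -4]
R4 ← R4 − (3/4)·R2: [0, 0, -9/2, -6]
R5 ← R5 − (3/2)·R2: [0, 0, -3, -4]
R6 ← R6 − (9/4)·R2: [0, 0, -9/2, -6]
R4 ← R4 − (3/2)·R3: [0, 0, 0, 0]
R5 ← R5 − R3: [0, 0, 0, 0]
R6 ← R6 − (3/2)·R3: [0, 0, 0, 0]
Echelon form has 3 nonzero rows, so rank(P) = 3.
Each nonzero row contributes one pivot column: 3 pivot columns.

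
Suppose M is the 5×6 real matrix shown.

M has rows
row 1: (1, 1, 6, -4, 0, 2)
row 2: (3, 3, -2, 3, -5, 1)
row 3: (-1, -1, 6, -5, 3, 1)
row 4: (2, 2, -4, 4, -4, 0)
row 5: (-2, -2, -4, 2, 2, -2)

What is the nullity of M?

Row reduce to echelon form.
R2 ← R2 − (3)·R1: [0, 0, -20, 15, -5, -5]
R3 ← R3 + R1: [0, 0, 12, -9, 3, 3]
R4 ← R4 − (2)·R1: [0, 0, -16, 12, -4, -4]
R5 ← R5 + (2)·R1: [0, 0, 8, -6, 2, 2]
R3 ← R3 + (3/5)·R2: [0, 0, 0, 0, 0, 0]
R4 ← R4 − (4/5)·R2: [0, 0, 0, 0, 0, 0]
R5 ← R5 + (2/5)·R2: [0, 0, 0, 0, 0, 0]
2 nonzero rows, so rank(M) = 2.
M has 6 columns; by rank–nullity, nullity = 6 − 2 = 4.

4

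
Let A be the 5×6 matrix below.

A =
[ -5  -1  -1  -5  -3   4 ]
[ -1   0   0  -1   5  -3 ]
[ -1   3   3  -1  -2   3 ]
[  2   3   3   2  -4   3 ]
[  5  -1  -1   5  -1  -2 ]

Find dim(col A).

Row reduce to echelon form.
R2 ← R2 − (1/5)·R1: [0, 1/5, 1/5, 0, 28/5, -19/5]
R3 ← R3 − (1/5)·R1: [0, 16/5, 16/5, 0, -7/5, 11/5]
R4 ← R4 + (2/5)·R1: [0, 13/5, 13/5, 0, -26/5, 23/5]
R5 ← R5 + R1: [0, -2, -2, 0, -4, 2]
R3 ← R3 − (16)·R2: [0, 0, 0, 0, -91, 63]
R4 ← R4 − (13)·R2: [0, 0, 0, 0, -78, 54]
R5 ← R5 + (10)·R2: [0, 0, 0, 0, 52, -36]
R4 ← R4 − (6/7)·R3: [0, 0, 0, 0, 0, 0]
R5 ← R5 + (4/7)·R3: [0, 0, 0, 0, 0, 0]
Echelon form has 3 nonzero rows, so rank(A) = 3.
The column space has dimension equal to the rank: 3.

3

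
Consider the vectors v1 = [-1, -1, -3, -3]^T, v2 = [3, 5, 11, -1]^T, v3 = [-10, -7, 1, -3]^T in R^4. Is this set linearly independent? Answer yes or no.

yes

Form the matrix with these vectors as rows and row reduce.
R2 ← R2 + (3)·R1: [0, 2, 2, -10]
R3 ← R3 − (10)·R1: [0, 3, 31, 27]
R3 ← R3 − (3/2)·R2: [0, 0, 28, 42]
3 nonzero rows, so the 3 vectors span a space of dimension 3.
Since 3 = 3, the vectors are linearly independent.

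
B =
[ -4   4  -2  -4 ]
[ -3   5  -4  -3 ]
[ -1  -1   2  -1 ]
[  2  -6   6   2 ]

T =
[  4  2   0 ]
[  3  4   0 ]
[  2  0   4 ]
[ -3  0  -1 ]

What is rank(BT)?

2

First compute BT:
[[  4,   8,  -4],
 [  4,  14, -13],
 [  0,  -6,   9],
 [ -4, -20,  22]]
Now row reduce the product.
R2 ← R2 − R1: [0, 6, -9]
R4 ← R4 + R1: [0, -12, 18]
R3 ← R3 + R2: [0, 0, 0]
R4 ← R4 + (2)·R2: [0, 0, 0]
2 nonzero rows, so rank(BT) = 2.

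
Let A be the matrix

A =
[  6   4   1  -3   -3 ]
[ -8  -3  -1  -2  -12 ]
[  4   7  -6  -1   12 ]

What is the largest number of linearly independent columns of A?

3

Row reduce to echelon form.
R2 ← R2 + (4/3)·R1: [0, 7/3, 1/3, -6, -16]
R3 ← R3 − (2/3)·R1: [0, 13/3, -20/3, 1, 14]
R3 ← R3 − (13/7)·R2: [0, 0, -51/7, 85/7, 306/7]
Echelon form has 3 nonzero rows, so rank(A) = 3.
The rank gives the maximum number of linearly independent columns: 3.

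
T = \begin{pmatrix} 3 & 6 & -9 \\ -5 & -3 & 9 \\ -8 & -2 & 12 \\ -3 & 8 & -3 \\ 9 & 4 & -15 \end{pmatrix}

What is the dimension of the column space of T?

2

Row reduce to echelon form.
R2 ← R2 + (5/3)·R1: [0, 7, -6]
R3 ← R3 + (8/3)·R1: [0, 14, -12]
R4 ← R4 + R1: [0, 14, -12]
R5 ← R5 − (3)·R1: [0, -14, 12]
R3 ← R3 − (2)·R2: [0, 0, 0]
R4 ← R4 − (2)·R2: [0, 0, 0]
R5 ← R5 + (2)·R2: [0, 0, 0]
Echelon form has 2 nonzero rows, so rank(T) = 2.
The column space has dimension equal to the rank: 2.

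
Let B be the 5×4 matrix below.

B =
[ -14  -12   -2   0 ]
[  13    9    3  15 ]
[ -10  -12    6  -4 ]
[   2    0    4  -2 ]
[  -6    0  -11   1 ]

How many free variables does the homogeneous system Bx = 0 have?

1

Row reduce to echelon form.
R2 ← R2 + (13/14)·R1: [0, -15/7, 8/7, 15]
R3 ← R3 − (5/7)·R1: [0, -24/7, 52/7, -4]
R4 ← R4 + (1/7)·R1: [0, -12/7, 26/7, -2]
R5 ← R5 − (3/7)·R1: [0, 36/7, -71/7, 1]
R3 ← R3 − (8/5)·R2: [0, 0, 28/5, -28]
R4 ← R4 − (4/5)·R2: [0, 0, 14/5, -14]
R5 ← R5 + (12/5)·R2: [0, 0, -37/5, 37]
R4 ← R4 − (1/2)·R3: [0, 0, 0, 0]
R5 ← R5 + (37/28)·R3: [0, 0, 0, 0]
3 nonzero rows, so rank(B) = 3.
B has 4 columns; by rank–nullity, nullity = 4 − 3 = 1.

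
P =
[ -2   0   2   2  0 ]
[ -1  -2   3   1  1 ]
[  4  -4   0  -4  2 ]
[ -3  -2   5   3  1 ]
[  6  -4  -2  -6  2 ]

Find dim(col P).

Row reduce to echelon form.
R2 ← R2 − (1/2)·R1: [0, -2, 2, 0, 1]
R3 ← R3 + (2)·R1: [0, -4, 4, 0, 2]
R4 ← R4 − (3/2)·R1: [0, -2, 2, 0, 1]
R5 ← R5 + (3)·R1: [0, -4, 4, 0, 2]
R3 ← R3 − (2)·R2: [0, 0, 0, 0, 0]
R4 ← R4 − R2: [0, 0, 0, 0, 0]
R5 ← R5 − (2)·R2: [0, 0, 0, 0, 0]
Echelon form has 2 nonzero rows, so rank(P) = 2.
The column space has dimension equal to the rank: 2.

2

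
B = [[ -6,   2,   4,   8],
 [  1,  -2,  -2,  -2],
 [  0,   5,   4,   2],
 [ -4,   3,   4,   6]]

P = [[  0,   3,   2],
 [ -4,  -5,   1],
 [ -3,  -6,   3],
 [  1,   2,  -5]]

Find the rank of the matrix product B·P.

First compute BP:
[[-12, -36, -38],
 [ 12,  21,   4],
 [-30, -45,   7],
 [-18, -39, -23]]
Now row reduce the product.
R2 ← R2 + R1: [0, -15, -34]
R3 ← R3 − (5/2)·R1: [0, 45, 102]
R4 ← R4 − (3/2)·R1: [0, 15, 34]
R3 ← R3 + (3)·R2: [0, 0, 0]
R4 ← R4 + R2: [0, 0, 0]
2 nonzero rows, so rank(BP) = 2.

2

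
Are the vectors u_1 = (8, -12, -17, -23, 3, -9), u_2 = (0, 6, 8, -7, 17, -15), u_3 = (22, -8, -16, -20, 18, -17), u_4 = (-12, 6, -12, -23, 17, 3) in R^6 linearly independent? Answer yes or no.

Form the matrix with these vectors as rows and row reduce.
R3 ← R3 − (11/4)·R1: [0, 25, 123/4, 173/4, 39/4, 31/4]
R4 ← R4 + (3/2)·R1: [0, -12, -75/2, -115/2, 43/2, -21/2]
R3 ← R3 − (25/6)·R2: [0, 0, -31/12, 869/12, -733/12, 281/4]
R4 ← R4 + (2)·R2: [0, 0, -43/2, -143/2, 111/2, -81/2]
R4 ← R4 − (258/31)·R3: [0, 0, 0, -20900/31, 17480/31, -19380/31]
4 nonzero rows, so the 4 vectors span a space of dimension 4.
Since 4 = 4, the vectors are linearly independent.

yes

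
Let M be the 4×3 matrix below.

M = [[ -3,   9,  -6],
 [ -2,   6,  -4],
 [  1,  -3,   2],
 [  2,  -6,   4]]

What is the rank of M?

1

Row reduce to echelon form.
R2 ← R2 − (2/3)·R1: [0, 0, 0]
R3 ← R3 + (1/3)·R1: [0, 0, 0]
R4 ← R4 + (2/3)·R1: [0, 0, 0]
Echelon form has 1 nonzero row, so rank(M) = 1.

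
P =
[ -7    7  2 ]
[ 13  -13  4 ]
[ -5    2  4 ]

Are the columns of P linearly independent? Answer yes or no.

Row reduce P to echelon form.
R2 ← R2 + (13/7)·R1: [0, 0, 54/7]
R3 ← R3 − (5/7)·R1: [0, -3, 18/7]
Swap R2 ↔ R3
3 pivots among 3 columns.
Every column is a pivot column, so the columns are linearly independent.

yes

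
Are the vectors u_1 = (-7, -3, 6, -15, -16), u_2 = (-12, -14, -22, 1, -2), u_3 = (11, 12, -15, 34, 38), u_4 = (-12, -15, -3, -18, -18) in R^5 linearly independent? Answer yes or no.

Form the matrix with these vectors as rows and row reduce.
R2 ← R2 − (12/7)·R1: [0, -62/7, -226/7, 187/7, 178/7]
R3 ← R3 + (11/7)·R1: [0, 51/7, -39/7, 73/7, 90/7]
R4 ← R4 − (12/7)·R1: [0, -69/7, -93/7, 54/7, 66/7]
R3 ← R3 + (51/62)·R2: [0, 0, -996/31, 2009/62, 1047/31]
R4 ← R4 − (69/62)·R2: [0, 0, 702/31, -1365/62, -585/31]
R4 ← R4 + (117/166)·R3: [0, 0, 0, 273/332, 819/166]
4 nonzero rows, so the 4 vectors span a space of dimension 4.
Since 4 = 4, the vectors are linearly independent.

yes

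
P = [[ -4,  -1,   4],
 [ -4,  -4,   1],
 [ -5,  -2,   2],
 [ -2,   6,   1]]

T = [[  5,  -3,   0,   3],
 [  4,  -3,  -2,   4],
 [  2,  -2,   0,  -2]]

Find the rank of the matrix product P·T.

First compute PT:
[[-16,   7,   2, -24],
 [-34,  22,   8, -30],
 [-29,  17,   4, -27],
 [ 16, -14, -12,  16]]
Now row reduce the product.
R2 ← R2 − (17/8)·R1: [0, 57/8, 15/4, 21]
R3 ← R3 − (29/16)·R1: [0, 69/16, 3/8, 33/2]
R4 ← R4 + R1: [0, -7, -10, -8]
R3 ← R3 − (23/38)·R2: [0, 0, -36/19, 72/19]
R4 ← R4 + (56/57)·R2: [0, 0, -120/19, 240/19]
R4 ← R4 − (10/3)·R3: [0, 0, 0, 0]
3 nonzero rows, so rank(PT) = 3.

3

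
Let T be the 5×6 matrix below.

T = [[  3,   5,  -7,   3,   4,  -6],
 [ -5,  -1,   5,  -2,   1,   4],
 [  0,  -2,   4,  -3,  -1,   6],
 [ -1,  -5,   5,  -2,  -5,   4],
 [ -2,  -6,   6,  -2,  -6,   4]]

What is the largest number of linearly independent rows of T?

Row reduce to echelon form.
R2 ← R2 + (5/3)·R1: [0, 22/3, -20/3, 3, 23/3, -6]
R4 ← R4 + (1/3)·R1: [0, -10/3, 8/3, -1, -11/3, 2]
R5 ← R5 + (2/3)·R1: [0, -8/3, 4/3, 0, -10/3, 0]
R3 ← R3 + (3/11)·R2: [0, 0, 24/11, -24/11, 12/11, 48/11]
R4 ← R4 + (5/11)·R2: [0, 0, -4/11, 4/11, -2/11, -8/11]
R5 ← R5 + (4/11)·R2: [0, 0, -12/11, 12/11, -6/11, -24/11]
R4 ← R4 + (1/6)·R3: [0, 0, 0, 0, 0, 0]
R5 ← R5 + (1/2)·R3: [0, 0, 0, 0, 0, 0]
Echelon form has 3 nonzero rows, so rank(T) = 3.
The rank gives the maximum number of linearly independent rows: 3.

3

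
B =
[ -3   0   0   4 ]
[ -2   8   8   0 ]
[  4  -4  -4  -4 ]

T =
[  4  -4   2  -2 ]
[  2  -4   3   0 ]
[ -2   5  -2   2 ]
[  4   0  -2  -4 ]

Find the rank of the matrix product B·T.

First compute BT:
[[  4,  12, -14, -10],
 [ -8,  16,   4,  20],
 [  0, -20,  12,   0]]
Now row reduce the product.
R2 ← R2 + (2)·R1: [0, 40, -24, 0]
R3 ← R3 + (1/2)·R2: [0, 0, 0, 0]
2 nonzero rows, so rank(BT) = 2.

2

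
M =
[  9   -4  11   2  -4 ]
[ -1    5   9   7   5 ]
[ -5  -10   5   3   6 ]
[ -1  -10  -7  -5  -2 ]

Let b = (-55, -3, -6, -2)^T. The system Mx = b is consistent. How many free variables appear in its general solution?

1

Row reduce the augmented matrix [M | b].
R2 ← R2 + (1/9)·R1: [0, 41/9, 92/9, 65/9, 41/9, -82/9]
R3 ← R3 + (5/9)·R1: [0, -110/9, 100/9, 37/9, 34/9, -329/9]
R4 ← R4 + (1/9)·R1: [0, -94/9, -52/9, -43/9, -22/9, -73/9]
R3 ← R3 + (110/41)·R2: [0, 0, 1580/41, 963/41, 16, -61]
R4 ← R4 + (94/41)·R2: [0, 0, 724/41, 483/41, 8, -29]
R4 ← R4 − (181/395)·R3: [0, 0, 0, 402/395, 264/395, -414/395]
The echelon form has 4 nonzero rows, and every pivot lies in the first 5 columns, so rank(M) = rank([M|b]) = 4.
The system is consistent.
Free variables = (unknowns) − (rank) = 5 − 4 = 1.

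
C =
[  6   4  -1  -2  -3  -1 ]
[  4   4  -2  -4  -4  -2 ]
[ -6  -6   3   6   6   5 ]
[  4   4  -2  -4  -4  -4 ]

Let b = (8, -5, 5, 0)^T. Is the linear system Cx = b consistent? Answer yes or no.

no

Row reduce the augmented matrix [C | b].
R2 ← R2 − (2/3)·R1: [0, 4/3, -4/3, -8/3, -2, -4/3, -31/3]
R3 ← R3 + R1: [0, -2, 2, 4, 3, 4, 13]
R4 ← R4 − (2/3)·R1: [0, 4/3, -4/3, -8/3, -2, -10/3, -16/3]
R3 ← R3 + (3/2)·R2: [0, 0, 0, 0, 0, 2, -5/2]
R4 ← R4 − R2: [0, 0, 0, 0, 0, -2, 5]
R4 ← R4 + R3: [0, 0, 0, 0, 0, 0, 5/2]
The echelon form has 4 nonzero rows; the last pivot sits in the augmented column, so rank(C) = 3 but rank([C|b]) = 4.
Since the ranks differ, the system is inconsistent.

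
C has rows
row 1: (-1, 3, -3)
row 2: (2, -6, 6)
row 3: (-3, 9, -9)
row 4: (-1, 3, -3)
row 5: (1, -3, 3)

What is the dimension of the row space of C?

Row reduce to echelon form.
R2 ← R2 + (2)·R1: [0, 0, 0]
R3 ← R3 − (3)·R1: [0, 0, 0]
R4 ← R4 − R1: [0, 0, 0]
R5 ← R5 + R1: [0, 0, 0]
Echelon form has 1 nonzero row, so rank(C) = 1.
The row space has dimension equal to the rank: 1.

1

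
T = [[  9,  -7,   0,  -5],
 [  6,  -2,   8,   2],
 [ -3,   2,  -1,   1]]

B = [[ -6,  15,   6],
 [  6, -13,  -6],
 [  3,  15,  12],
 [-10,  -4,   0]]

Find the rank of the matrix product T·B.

2

First compute TB:
[[-46, 246,  96],
 [-44, 228, 144],
 [ 17, -90, -42]]
Now row reduce the product.
R2 ← R2 − (22/23)·R1: [0, -168/23, 1200/23]
R3 ← R3 + (17/46)·R1: [0, 21/23, -150/23]
R3 ← R3 + (1/8)·R2: [0, 0, 0]
2 nonzero rows, so rank(TB) = 2.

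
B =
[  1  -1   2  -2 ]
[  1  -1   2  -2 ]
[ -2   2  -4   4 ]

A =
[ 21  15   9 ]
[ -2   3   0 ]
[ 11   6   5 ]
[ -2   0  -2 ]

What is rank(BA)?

1

First compute BA:
[[ 49,  24,  23],
 [ 49,  24,  23],
 [-98, -48, -46]]
Now row reduce the product.
R2 ← R2 − R1: [0, 0, 0]
R3 ← R3 + (2)·R1: [0, 0, 0]
1 nonzero row, so rank(BA) = 1.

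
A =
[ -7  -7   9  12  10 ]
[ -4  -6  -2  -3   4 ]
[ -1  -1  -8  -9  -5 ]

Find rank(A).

3

Row reduce to echelon form.
R2 ← R2 − (4/7)·R1: [0, -2, -50/7, -69/7, -12/7]
R3 ← R3 − (1/7)·R1: [0, 0, -65/7, -75/7, -45/7]
Echelon form has 3 nonzero rows, so rank(A) = 3.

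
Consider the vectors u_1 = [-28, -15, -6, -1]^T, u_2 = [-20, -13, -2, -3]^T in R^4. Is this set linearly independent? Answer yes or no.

Form the matrix with these vectors as rows and row reduce.
R2 ← R2 − (5/7)·R1: [0, -16/7, 16/7, -16/7]
2 nonzero rows, so the 2 vectors span a space of dimension 2.
Since 2 = 2, the vectors are linearly independent.

yes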